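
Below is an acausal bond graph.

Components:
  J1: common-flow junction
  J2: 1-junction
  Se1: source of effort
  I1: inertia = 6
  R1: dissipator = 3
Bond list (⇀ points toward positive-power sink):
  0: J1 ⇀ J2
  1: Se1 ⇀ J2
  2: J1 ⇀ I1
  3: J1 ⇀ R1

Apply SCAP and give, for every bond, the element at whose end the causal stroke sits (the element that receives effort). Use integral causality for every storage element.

bond 0 stroke at J1
bond 1 stroke at J2
bond 2 stroke at I1
bond 3 stroke at J1

#1 stroke at J2  (source Se1 imposes e)
#0 stroke at J1  (J2 needs exactly one f-in)
#2 stroke at I1  (I1: I, integral causality)
#3 stroke at J1  (J1: bond 2 brought flow, rest push out)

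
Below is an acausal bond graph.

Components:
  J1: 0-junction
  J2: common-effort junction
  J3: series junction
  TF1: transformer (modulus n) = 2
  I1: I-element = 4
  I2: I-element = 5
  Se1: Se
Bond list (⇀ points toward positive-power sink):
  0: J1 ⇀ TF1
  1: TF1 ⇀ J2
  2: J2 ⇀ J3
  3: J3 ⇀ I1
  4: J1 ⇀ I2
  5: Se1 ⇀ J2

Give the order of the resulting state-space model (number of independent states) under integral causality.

2  (I1, I2 all integral)

bond 5 →J2  (Se1 (Se) sets effort on bond)
bond 1 →TF1  (common-e at J2 fixed by 5)
bond 2 →J3  (0-jn J2 has e-setter on 5)
bond 3 →I1  (only one flow-in slot at J3)
bond 0 →J1  (through TF1, causality passes straight; one stroke at TF1)
bond 4 →I2  (J1 effort already set via bond 0)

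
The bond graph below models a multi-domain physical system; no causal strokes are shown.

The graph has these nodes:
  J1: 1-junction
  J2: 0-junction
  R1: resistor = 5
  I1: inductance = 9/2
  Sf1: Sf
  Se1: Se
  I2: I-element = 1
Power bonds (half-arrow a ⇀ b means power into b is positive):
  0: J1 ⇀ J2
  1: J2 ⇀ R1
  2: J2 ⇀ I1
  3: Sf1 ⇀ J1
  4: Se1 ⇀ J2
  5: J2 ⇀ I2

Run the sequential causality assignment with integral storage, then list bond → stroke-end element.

bond 3 stroke→Sf1  (source Sf1 imposes f)
bond 4 stroke→J2  (source Se1 imposes e)
bond 0 stroke→J1  (J1 flow already set via bond 3)
bond 1 stroke→R1  (common-e at J2 fixed by 4)
bond 2 stroke→I1  (J2 effort already set via bond 4)
bond 5 stroke→I2  (0-jn J2 has e-setter on 4)

bond 0 →J1
bond 1 →R1
bond 2 →I1
bond 3 →Sf1
bond 4 →J2
bond 5 →I2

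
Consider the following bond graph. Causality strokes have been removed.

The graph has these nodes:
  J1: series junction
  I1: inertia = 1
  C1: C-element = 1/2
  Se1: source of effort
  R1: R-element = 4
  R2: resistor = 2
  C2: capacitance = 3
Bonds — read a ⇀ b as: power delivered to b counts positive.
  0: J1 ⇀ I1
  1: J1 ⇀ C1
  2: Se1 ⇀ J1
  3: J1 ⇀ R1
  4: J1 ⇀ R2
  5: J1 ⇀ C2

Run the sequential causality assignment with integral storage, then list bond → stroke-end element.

#2 →J1  (Se1 (Se) sets effort on bond)
#0 →I1  (prefer integral on I1)
#1 →J1  (1-jn J1 has f-setter on 0)
#3 →J1  (J1: bond 0 brought flow, rest push out)
#4 →J1  (1-jn J1 has f-setter on 0)
#5 →J1  (common-f at J1 fixed by 0)

bond 0 |I1
bond 1 |J1
bond 2 |J1
bond 3 |J1
bond 4 |J1
bond 5 |J1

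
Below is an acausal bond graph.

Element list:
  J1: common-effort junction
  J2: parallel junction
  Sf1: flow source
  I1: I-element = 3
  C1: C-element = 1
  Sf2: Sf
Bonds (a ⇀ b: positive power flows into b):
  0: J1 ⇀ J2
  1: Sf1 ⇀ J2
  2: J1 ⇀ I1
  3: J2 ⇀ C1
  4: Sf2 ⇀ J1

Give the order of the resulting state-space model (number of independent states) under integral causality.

#1 |Sf1  (Sf1 fixes flow; stroke at Sf1)
#4 |Sf2  (Sf2 (Sf) sets flow on bond)
#2 |I1  (I1 outputs flow p/I1)
#0 |J1  (J1: last free bond brings effort in)
#3 |J2  (J2: last free bond brings effort in)

2  (C1, I1 all integral)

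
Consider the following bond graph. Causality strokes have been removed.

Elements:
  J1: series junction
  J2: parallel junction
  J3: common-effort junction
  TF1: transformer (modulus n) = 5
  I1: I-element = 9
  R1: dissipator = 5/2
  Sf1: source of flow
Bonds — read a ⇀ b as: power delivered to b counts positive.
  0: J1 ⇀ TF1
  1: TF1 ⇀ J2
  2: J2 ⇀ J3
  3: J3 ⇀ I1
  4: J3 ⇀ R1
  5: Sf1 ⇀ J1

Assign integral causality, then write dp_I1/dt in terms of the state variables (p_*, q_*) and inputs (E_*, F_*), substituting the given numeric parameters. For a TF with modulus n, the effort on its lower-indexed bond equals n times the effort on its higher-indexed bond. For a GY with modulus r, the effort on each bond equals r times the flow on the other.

dp_I1/dt = 25*F_Sf1/2 - 5*p_I1/18

bond 5 |Sf1  (source Sf1 imposes f)
bond 0 |J1  (1-jn J1 has f-setter on 5)
bond 1 |TF1  (through TF1, causality passes straight; one stroke at TF1)
bond 2 |J2  (J2 needs exactly one e-in)
bond 3 |I1  (I1 outputs flow p/I1)
bond 4 |J3  (only one effort-in slot at J3)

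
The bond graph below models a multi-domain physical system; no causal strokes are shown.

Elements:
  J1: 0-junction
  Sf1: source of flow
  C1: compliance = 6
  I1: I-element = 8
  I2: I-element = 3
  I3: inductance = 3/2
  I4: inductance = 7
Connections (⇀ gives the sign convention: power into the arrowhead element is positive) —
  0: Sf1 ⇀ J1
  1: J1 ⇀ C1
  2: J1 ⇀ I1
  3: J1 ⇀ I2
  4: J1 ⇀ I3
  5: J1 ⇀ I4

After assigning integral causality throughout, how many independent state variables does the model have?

β0 stroke at Sf1  (Sf1 fixes flow; stroke at Sf1)
β1 stroke at J1  (C1 outputs effort q/C1)
β2 stroke at I1  (J1: bond 1 brought effort, rest push out)
β3 stroke at I2  (J1: bond 1 brought effort, rest push out)
β4 stroke at I3  (0-jn J1 has e-setter on 1)
β5 stroke at I4  (common-e at J1 fixed by 1)

5  (C1, I1, I2, I3, I4 all integral)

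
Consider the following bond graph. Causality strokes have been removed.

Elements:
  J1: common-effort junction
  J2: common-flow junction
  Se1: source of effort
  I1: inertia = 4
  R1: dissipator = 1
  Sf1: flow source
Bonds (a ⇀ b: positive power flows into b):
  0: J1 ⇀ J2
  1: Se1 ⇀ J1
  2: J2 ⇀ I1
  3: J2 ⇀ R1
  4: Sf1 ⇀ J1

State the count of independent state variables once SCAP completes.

bond 1 →J1  (Se1 fixes effort; stroke away)
bond 4 →Sf1  (Sf1 (Sf) sets flow on bond)
bond 0 →J2  (0-jn J1 has e-setter on 1)
bond 2 →I1  (I1: I, integral causality)
bond 3 →J2  (1-jn J2 has f-setter on 2)

1  (I1 all integral)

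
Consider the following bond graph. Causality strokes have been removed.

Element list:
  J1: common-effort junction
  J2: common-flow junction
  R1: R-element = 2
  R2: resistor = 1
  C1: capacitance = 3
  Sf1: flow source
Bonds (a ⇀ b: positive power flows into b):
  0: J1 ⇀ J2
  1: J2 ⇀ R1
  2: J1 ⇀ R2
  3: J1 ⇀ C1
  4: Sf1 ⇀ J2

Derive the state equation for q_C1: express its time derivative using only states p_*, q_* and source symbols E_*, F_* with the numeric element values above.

b4 stroke at Sf1  (Sf1 (Sf) sets flow on bond)
b0 stroke at J2  (J2 flow already set via bond 4)
b1 stroke at J2  (common-f at J2 fixed by 4)
b3 stroke at J1  (C1: C, integral causality)
b2 stroke at R2  (0-jn J1 has e-setter on 3)

dq_C1/dt = -F_Sf1 - q_C1/3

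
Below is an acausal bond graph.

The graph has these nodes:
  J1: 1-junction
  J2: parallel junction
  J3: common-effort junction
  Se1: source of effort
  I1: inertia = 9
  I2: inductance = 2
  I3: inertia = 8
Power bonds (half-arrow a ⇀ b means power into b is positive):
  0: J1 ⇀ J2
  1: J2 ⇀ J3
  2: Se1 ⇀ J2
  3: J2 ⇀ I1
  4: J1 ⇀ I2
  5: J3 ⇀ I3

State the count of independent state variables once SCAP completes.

#2 stroke→J2  (Se1 (Se) sets effort on bond)
#0 stroke→J1  (J2 effort already set via bond 2)
#1 stroke→J3  (0-jn J2 has e-setter on 2)
#3 stroke→I1  (common-e at J2 fixed by 2)
#5 stroke→I3  (J3: bond 1 brought effort, rest push out)
#4 stroke→I2  (J1 needs exactly one f-in)

3  (I1, I2, I3 all integral)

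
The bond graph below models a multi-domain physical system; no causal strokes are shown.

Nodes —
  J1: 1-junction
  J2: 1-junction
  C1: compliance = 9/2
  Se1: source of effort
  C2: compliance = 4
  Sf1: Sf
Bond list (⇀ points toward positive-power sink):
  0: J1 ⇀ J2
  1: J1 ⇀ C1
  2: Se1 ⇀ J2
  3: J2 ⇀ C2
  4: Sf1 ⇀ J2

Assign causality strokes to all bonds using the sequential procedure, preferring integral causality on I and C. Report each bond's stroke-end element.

b0 stroke→J2
b1 stroke→J1
b2 stroke→J2
b3 stroke→J2
b4 stroke→Sf1

β2 stroke→J2  (Se1 fixes effort; stroke away)
β4 stroke→Sf1  (Sf1 fixes flow; stroke at Sf1)
β0 stroke→J2  (J2: bond 4 brought flow, rest push out)
β3 stroke→J2  (J2 flow already set via bond 4)
β1 stroke→J1  (1-jn J1 has f-setter on 0)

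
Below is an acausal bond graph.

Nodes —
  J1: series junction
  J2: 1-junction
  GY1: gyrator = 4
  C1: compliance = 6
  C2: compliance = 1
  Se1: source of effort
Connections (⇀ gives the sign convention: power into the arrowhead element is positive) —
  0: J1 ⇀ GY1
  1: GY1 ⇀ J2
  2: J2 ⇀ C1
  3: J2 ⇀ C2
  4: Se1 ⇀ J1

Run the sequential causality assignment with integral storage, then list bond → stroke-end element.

#0 stroke at GY1
#1 stroke at GY1
#2 stroke at J2
#3 stroke at J2
#4 stroke at J1

b4 stroke at J1  (source Se1 imposes e)
b0 stroke at GY1  (J1: last free bond brings flow in)
b1 stroke at GY1  (through GY1, causality inverts; strokes same side of GY1)
b2 stroke at J2  (common-f at J2 fixed by 1)
b3 stroke at J2  (J2 flow already set via bond 1)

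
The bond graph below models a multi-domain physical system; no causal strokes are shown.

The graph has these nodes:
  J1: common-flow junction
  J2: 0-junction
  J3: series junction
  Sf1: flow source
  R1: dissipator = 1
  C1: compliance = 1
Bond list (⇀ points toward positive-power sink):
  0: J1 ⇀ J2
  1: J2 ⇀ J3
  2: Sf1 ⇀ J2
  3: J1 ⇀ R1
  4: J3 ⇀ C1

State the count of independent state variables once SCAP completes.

#2 |Sf1  (Sf1 fixes flow; stroke at Sf1)
#4 |J3  (C1 outputs effort q/C1)
#1 |J2  (J3 needs exactly one f-in)
#0 |J1  (J2 effort already set via bond 1)
#3 |R1  (only one flow-in slot at J1)

1  (C1 all integral)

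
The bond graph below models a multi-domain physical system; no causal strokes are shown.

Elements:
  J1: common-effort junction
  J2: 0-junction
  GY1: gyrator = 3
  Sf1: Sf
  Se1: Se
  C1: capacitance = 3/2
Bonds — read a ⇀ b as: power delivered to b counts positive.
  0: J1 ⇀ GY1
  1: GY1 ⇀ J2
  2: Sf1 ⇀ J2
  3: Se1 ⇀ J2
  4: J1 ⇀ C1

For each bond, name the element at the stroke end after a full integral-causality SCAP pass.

β0 stroke at GY1
β1 stroke at GY1
β2 stroke at Sf1
β3 stroke at J2
β4 stroke at J1

bond 2 stroke→Sf1  (source Sf1 imposes f)
bond 3 stroke→J2  (Se1: effort source, stroke at far end)
bond 1 stroke→GY1  (J2 effort already set via bond 3)
bond 0 stroke→GY1  (GY1: gyrator matches bond 1)
bond 4 stroke→J1  (J1: last free bond brings effort in)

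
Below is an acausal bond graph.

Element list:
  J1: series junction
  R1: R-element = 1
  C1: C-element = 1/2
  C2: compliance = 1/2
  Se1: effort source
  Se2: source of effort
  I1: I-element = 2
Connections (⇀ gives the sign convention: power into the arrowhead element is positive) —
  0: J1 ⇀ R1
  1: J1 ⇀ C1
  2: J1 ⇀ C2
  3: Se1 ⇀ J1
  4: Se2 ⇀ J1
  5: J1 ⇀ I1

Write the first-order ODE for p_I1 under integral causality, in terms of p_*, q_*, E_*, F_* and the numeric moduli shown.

dp_I1/dt = E_Se1 + E_Se2 - p_I1/2 - 2*q_C1 - 2*q_C2

β3 stroke at J1  (Se1: effort source, stroke at far end)
β4 stroke at J1  (Se2 fixes effort; stroke away)
β1 stroke at J1  (prefer integral on C1)
β2 stroke at J1  (C2 integral (e out))
β5 stroke at I1  (I1: I, integral causality)
β0 stroke at J1  (J1 flow already set via bond 5)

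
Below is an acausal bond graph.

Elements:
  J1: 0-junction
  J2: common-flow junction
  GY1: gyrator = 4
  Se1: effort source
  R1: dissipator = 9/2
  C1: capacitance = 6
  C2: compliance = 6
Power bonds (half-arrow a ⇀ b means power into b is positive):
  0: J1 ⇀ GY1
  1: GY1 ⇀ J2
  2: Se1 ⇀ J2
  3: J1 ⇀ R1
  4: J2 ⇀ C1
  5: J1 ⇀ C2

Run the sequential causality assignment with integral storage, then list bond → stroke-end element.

β2 |J2  (Se1 fixes effort; stroke away)
β4 |J2  (C1 outputs effort q/C1)
β1 |GY1  (only one flow-in slot at J2)
β0 |GY1  (through GY1, causality inverts; strokes same side of GY1)
β5 |J1  (C2 integral (e out))
β3 |R1  (0-jn J1 has e-setter on 5)

#0 stroke at GY1
#1 stroke at GY1
#2 stroke at J2
#3 stroke at R1
#4 stroke at J2
#5 stroke at J1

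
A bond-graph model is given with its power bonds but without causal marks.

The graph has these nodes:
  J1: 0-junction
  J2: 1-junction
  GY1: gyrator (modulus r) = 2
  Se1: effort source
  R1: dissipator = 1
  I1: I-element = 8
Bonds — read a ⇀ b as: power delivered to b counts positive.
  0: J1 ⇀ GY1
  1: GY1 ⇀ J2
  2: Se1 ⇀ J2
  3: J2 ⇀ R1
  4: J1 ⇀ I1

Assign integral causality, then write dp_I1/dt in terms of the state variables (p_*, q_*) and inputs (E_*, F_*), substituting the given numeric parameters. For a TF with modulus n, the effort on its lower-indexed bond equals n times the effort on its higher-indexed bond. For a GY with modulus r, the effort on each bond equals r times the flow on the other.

b2 stroke→J2  (source Se1 imposes e)
b4 stroke→I1  (I1: I, integral causality)
b0 stroke→J1  (J1 needs exactly one e-in)
b1 stroke→J2  (GY GY1: same side as bond 0)
b3 stroke→R1  (closing 1-jn rule on J2)

dp_I1/dt = 2*E_Se1 - p_I1/2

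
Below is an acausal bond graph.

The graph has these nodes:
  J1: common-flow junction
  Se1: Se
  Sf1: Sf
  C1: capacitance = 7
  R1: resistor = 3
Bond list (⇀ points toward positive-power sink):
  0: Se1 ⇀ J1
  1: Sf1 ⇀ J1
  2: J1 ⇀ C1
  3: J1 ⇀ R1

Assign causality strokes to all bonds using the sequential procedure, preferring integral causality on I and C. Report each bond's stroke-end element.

bond 0 |J1  (source Se1 imposes e)
bond 1 |Sf1  (Sf1: flow source, stroke at near end)
bond 2 |J1  (1-jn J1 has f-setter on 1)
bond 3 |J1  (J1 flow already set via bond 1)

bond 0 →J1
bond 1 →Sf1
bond 2 →J1
bond 3 →J1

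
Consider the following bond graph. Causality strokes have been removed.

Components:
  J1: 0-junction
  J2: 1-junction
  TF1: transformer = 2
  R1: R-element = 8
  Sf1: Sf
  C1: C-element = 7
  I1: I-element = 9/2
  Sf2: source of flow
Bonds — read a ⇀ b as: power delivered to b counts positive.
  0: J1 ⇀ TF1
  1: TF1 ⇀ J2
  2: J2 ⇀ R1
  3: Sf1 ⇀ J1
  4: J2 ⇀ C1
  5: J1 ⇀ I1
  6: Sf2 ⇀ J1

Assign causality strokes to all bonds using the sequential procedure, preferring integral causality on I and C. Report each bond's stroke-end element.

β0 stroke→J1
β1 stroke→TF1
β2 stroke→J2
β3 stroke→Sf1
β4 stroke→J2
β5 stroke→I1
β6 stroke→Sf2

b3 stroke at Sf1  (Sf1 (Sf) sets flow on bond)
b6 stroke at Sf2  (Sf2 (Sf) sets flow on bond)
b4 stroke at J2  (C1 integral (e out))
b5 stroke at I1  (I1 outputs flow p/I1)
b0 stroke at J1  (only one effort-in slot at J1)
b1 stroke at TF1  (TF TF1: opposite of bond 0)
b2 stroke at J2  (common-f at J2 fixed by 1)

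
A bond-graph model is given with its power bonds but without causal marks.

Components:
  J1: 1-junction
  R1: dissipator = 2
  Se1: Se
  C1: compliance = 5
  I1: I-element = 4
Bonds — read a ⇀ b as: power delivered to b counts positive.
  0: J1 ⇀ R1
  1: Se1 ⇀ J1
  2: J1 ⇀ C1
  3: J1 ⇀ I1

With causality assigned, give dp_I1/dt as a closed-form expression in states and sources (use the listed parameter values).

dp_I1/dt = E_Se1 - p_I1/2 - q_C1/5

#1 stroke at J1  (source Se1 imposes e)
#2 stroke at J1  (C1 outputs effort q/C1)
#3 stroke at I1  (I1: I, integral causality)
#0 stroke at J1  (common-f at J1 fixed by 3)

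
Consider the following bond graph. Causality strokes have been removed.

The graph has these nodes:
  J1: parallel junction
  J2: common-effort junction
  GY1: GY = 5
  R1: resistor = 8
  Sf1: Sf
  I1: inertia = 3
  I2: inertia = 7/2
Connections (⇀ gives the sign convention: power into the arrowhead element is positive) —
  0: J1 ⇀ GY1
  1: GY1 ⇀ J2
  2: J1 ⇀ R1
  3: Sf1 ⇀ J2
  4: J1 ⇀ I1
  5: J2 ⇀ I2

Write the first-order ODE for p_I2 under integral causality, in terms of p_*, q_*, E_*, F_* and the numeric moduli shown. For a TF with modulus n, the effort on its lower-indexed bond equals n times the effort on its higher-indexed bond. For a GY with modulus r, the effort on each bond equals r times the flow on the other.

dp_I2/dt = 25*F_Sf1/8 - 5*p_I1/3 - 25*p_I2/28

β3 stroke at Sf1  (Sf1 (Sf) sets flow on bond)
β4 stroke at I1  (I1 outputs flow p/I1)
β5 stroke at I2  (prefer integral on I2)
β1 stroke at J2  (J2: last free bond brings effort in)
β0 stroke at J1  (GY1 both-in/both-out from 1)
β2 stroke at R1  (common-e at J1 fixed by 0)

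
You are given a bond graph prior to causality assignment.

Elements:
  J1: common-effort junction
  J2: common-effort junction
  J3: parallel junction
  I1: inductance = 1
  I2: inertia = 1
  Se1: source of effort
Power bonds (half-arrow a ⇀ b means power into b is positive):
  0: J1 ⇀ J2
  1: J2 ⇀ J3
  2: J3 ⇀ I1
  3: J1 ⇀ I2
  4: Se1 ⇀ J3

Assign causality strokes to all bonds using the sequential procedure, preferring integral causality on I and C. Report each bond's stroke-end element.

b4 →J3  (Se1 fixes effort; stroke away)
b1 →J2  (J3 effort already set via bond 4)
b2 →I1  (0-jn J3 has e-setter on 4)
b0 →J1  (common-e at J2 fixed by 1)
b3 →I2  (J1 effort already set via bond 0)

b0 stroke at J1
b1 stroke at J2
b2 stroke at I1
b3 stroke at I2
b4 stroke at J3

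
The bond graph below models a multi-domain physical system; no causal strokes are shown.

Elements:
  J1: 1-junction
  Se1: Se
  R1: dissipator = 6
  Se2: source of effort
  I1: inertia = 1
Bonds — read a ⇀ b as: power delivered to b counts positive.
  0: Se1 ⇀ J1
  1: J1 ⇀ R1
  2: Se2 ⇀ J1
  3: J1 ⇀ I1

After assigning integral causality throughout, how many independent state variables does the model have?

#0 stroke at J1  (Se1 fixes effort; stroke away)
#2 stroke at J1  (source Se2 imposes e)
#3 stroke at I1  (I1 outputs flow p/I1)
#1 stroke at J1  (J1 flow already set via bond 3)

1  (I1 all integral)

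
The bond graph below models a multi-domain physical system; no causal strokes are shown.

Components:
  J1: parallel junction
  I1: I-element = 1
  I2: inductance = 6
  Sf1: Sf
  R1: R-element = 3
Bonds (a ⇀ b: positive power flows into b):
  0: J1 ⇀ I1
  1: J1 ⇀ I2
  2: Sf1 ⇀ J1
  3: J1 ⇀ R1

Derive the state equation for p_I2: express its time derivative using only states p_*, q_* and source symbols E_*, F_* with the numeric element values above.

β2 stroke at Sf1  (source Sf1 imposes f)
β0 stroke at I1  (I1: I, integral causality)
β1 stroke at I2  (I2 integral (f out))
β3 stroke at J1  (J1: last free bond brings effort in)

dp_I2/dt = 3*F_Sf1 - 3*p_I1 - p_I2/2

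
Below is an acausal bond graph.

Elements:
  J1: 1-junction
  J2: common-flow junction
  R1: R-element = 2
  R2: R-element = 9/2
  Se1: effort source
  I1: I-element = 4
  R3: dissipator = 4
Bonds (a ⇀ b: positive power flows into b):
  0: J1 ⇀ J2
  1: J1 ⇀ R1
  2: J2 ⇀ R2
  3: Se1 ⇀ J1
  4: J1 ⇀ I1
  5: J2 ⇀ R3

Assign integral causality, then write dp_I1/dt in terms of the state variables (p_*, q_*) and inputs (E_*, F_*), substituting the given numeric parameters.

dp_I1/dt = E_Se1 - 21*p_I1/8

β3 →J1  (Se1 (Se) sets effort on bond)
β4 →I1  (I1: I, integral causality)
β0 →J1  (common-f at J1 fixed by 4)
β1 →J1  (common-f at J1 fixed by 4)
β2 →J2  (1-jn J2 has f-setter on 0)
β5 →J2  (J2: bond 0 brought flow, rest push out)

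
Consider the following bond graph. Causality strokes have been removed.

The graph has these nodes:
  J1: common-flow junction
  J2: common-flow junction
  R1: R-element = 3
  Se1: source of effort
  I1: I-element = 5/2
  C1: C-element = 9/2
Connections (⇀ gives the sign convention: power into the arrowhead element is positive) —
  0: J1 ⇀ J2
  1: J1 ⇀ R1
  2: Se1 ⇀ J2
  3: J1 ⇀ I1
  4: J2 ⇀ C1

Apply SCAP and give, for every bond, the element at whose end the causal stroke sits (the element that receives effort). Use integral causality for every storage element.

b2 →J2  (source Se1 imposes e)
b3 →I1  (I1 integral (f out))
b0 →J1  (common-f at J1 fixed by 3)
b1 →J1  (J1 flow already set via bond 3)
b4 →J2  (J2 flow already set via bond 0)

b0 stroke→J1
b1 stroke→J1
b2 stroke→J2
b3 stroke→I1
b4 stroke→J2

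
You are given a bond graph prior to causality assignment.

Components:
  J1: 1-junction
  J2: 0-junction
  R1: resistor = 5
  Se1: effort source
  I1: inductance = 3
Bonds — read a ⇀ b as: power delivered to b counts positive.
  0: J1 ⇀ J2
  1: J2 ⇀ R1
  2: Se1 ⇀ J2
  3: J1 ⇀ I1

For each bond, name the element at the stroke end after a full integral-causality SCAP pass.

β2 →J2  (Se1: effort source, stroke at far end)
β0 →J1  (common-e at J2 fixed by 2)
β1 →R1  (common-e at J2 fixed by 2)
β3 →I1  (closing 1-jn rule on J1)

β0 →J1
β1 →R1
β2 →J2
β3 →I1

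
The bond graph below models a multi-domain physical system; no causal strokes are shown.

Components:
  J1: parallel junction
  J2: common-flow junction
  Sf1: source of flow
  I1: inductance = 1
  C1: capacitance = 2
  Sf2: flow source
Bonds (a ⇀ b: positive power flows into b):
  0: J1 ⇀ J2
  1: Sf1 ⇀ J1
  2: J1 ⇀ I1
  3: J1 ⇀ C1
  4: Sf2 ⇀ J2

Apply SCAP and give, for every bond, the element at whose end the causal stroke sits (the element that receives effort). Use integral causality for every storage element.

#1 stroke→Sf1  (Sf1: flow source, stroke at near end)
#4 stroke→Sf2  (Sf2 fixes flow; stroke at Sf2)
#0 stroke→J2  (J2 flow already set via bond 4)
#2 stroke→I1  (I1 integral (f out))
#3 stroke→J1  (J1 needs exactly one e-in)

b0 stroke→J2
b1 stroke→Sf1
b2 stroke→I1
b3 stroke→J1
b4 stroke→Sf2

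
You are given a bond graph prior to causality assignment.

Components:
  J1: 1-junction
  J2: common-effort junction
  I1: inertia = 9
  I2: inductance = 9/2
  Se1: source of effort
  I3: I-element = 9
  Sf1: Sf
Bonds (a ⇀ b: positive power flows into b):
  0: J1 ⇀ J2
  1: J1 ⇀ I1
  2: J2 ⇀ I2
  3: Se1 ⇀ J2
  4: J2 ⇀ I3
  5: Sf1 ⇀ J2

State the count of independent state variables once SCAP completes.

bond 3 stroke→J2  (Se1 fixes effort; stroke away)
bond 5 stroke→Sf1  (Sf1 (Sf) sets flow on bond)
bond 0 stroke→J1  (J2 effort already set via bond 3)
bond 2 stroke→I2  (J2 effort already set via bond 3)
bond 4 stroke→I3  (0-jn J2 has e-setter on 3)
bond 1 stroke→I1  (only one flow-in slot at J1)

3  (I1, I2, I3 all integral)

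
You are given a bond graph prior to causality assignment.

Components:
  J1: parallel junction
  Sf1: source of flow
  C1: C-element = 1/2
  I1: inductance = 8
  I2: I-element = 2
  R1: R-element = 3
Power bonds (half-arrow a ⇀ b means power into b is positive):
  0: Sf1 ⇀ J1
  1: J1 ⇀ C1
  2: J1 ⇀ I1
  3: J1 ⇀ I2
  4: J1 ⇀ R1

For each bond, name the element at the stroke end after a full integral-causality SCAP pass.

β0 stroke at Sf1  (Sf1 fixes flow; stroke at Sf1)
β1 stroke at J1  (C1: C, integral causality)
β2 stroke at I1  (0-jn J1 has e-setter on 1)
β3 stroke at I2  (J1 effort already set via bond 1)
β4 stroke at R1  (0-jn J1 has e-setter on 1)

β0 stroke at Sf1
β1 stroke at J1
β2 stroke at I1
β3 stroke at I2
β4 stroke at R1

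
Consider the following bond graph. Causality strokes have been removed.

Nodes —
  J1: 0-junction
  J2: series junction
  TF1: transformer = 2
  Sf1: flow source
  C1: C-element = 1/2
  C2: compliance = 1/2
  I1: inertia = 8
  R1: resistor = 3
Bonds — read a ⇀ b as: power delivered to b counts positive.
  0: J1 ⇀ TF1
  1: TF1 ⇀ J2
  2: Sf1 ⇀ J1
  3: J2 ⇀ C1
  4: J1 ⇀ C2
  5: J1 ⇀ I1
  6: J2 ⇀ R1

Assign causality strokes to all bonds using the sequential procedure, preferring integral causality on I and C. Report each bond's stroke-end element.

β0 stroke→TF1
β1 stroke→J2
β2 stroke→Sf1
β3 stroke→J2
β4 stroke→J1
β5 stroke→I1
β6 stroke→R1

b2 →Sf1  (source Sf1 imposes f)
b3 →J2  (C1 integral (e out))
b4 →J1  (C2 integral (e out))
b0 →TF1  (J1: bond 4 brought effort, rest push out)
b5 →I1  (common-e at J1 fixed by 4)
b1 →J2  (TF TF1: opposite of bond 0)
b6 →R1  (J2 needs exactly one f-in)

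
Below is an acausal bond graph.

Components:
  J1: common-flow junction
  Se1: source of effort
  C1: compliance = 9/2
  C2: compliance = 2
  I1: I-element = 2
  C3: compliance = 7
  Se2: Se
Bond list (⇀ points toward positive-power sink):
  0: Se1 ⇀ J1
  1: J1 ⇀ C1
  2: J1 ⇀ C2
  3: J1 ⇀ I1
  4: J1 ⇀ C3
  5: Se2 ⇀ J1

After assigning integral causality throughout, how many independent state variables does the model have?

b0 stroke at J1  (Se1 (Se) sets effort on bond)
b5 stroke at J1  (source Se2 imposes e)
b1 stroke at J1  (C1 integral (e out))
b2 stroke at J1  (C2 integral (e out))
b3 stroke at I1  (I1: I, integral causality)
b4 stroke at J1  (J1: bond 3 brought flow, rest push out)

4  (C1, C2, C3, I1 all integral)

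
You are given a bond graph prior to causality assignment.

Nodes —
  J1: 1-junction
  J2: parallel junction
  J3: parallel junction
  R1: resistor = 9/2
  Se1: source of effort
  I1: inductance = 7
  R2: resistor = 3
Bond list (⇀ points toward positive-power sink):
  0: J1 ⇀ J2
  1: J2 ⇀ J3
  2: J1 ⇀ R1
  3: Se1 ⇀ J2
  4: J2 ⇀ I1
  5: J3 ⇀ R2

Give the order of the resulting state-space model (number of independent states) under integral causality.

β3 →J2  (Se1: effort source, stroke at far end)
β0 →J1  (common-e at J2 fixed by 3)
β1 →J3  (0-jn J2 has e-setter on 3)
β4 →I1  (common-e at J2 fixed by 3)
β5 →R2  (J3: bond 1 brought effort, rest push out)
β2 →R1  (J1: last free bond brings flow in)

1  (I1 all integral)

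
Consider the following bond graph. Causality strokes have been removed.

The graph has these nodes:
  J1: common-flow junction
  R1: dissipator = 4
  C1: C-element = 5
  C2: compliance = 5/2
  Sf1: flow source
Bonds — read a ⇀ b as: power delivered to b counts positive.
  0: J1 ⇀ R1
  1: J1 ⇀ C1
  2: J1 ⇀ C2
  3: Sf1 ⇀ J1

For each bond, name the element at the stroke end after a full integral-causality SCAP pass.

#3 |Sf1  (Sf1 fixes flow; stroke at Sf1)
#0 |J1  (J1 flow already set via bond 3)
#1 |J1  (J1 flow already set via bond 3)
#2 |J1  (J1 flow already set via bond 3)

β0 stroke at J1
β1 stroke at J1
β2 stroke at J1
β3 stroke at Sf1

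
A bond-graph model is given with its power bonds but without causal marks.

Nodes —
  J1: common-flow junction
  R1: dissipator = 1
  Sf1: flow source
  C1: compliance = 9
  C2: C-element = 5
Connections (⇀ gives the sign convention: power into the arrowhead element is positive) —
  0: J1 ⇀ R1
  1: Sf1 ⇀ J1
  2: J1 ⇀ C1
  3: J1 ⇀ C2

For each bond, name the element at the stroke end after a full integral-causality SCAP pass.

b0 stroke at J1
b1 stroke at Sf1
b2 stroke at J1
b3 stroke at J1

β1 stroke at Sf1  (source Sf1 imposes f)
β0 stroke at J1  (common-f at J1 fixed by 1)
β2 stroke at J1  (J1 flow already set via bond 1)
β3 stroke at J1  (1-jn J1 has f-setter on 1)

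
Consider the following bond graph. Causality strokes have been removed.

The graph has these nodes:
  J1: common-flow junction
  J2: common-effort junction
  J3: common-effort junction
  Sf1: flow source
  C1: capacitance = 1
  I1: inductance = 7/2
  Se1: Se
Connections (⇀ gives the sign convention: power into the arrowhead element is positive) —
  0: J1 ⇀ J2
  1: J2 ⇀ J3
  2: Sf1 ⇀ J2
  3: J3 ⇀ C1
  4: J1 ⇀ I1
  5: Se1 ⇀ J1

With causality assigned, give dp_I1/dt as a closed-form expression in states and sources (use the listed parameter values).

#2 →Sf1  (Sf1 (Sf) sets flow on bond)
#5 →J1  (Se1: effort source, stroke at far end)
#3 →J3  (C1: C, integral causality)
#1 →J2  (J3: bond 3 brought effort, rest push out)
#0 →J1  (J2 effort already set via bond 1)
#4 →I1  (only one flow-in slot at J1)

dp_I1/dt = E_Se1 - q_C1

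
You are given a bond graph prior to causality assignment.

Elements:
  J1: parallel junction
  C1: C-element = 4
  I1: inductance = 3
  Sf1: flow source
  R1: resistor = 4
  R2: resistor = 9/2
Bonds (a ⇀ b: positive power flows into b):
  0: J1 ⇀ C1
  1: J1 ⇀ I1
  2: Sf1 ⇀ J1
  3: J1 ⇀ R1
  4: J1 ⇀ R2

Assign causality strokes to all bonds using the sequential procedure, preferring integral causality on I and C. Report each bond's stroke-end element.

bond 0 stroke→J1
bond 1 stroke→I1
bond 2 stroke→Sf1
bond 3 stroke→R1
bond 4 stroke→R2

#2 stroke at Sf1  (Sf1 (Sf) sets flow on bond)
#0 stroke at J1  (C1: C, integral causality)
#1 stroke at I1  (J1: bond 0 brought effort, rest push out)
#3 stroke at R1  (0-jn J1 has e-setter on 0)
#4 stroke at R2  (J1: bond 0 brought effort, rest push out)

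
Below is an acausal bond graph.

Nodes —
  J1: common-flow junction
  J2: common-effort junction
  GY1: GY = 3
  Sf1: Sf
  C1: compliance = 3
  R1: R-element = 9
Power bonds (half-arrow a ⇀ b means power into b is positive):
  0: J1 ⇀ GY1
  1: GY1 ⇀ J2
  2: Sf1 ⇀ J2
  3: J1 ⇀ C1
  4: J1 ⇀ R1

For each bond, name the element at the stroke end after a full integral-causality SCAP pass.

#0 |J1
#1 |J2
#2 |Sf1
#3 |J1
#4 |R1

β2 stroke at Sf1  (Sf1 (Sf) sets flow on bond)
β1 stroke at J2  (only one effort-in slot at J2)
β0 stroke at J1  (through GY1, causality inverts; strokes same side of GY1)
β3 stroke at J1  (prefer integral on C1)
β4 stroke at R1  (J1 needs exactly one f-in)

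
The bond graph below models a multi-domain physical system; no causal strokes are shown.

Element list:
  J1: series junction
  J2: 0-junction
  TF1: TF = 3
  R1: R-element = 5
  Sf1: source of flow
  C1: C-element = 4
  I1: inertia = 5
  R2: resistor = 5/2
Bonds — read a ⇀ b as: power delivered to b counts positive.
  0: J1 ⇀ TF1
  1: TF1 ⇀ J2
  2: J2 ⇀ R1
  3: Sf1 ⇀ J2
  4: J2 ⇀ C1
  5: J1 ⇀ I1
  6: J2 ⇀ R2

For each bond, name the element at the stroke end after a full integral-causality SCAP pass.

bond 0 →J1
bond 1 →TF1
bond 2 →R1
bond 3 →Sf1
bond 4 →J2
bond 5 →I1
bond 6 →R2

bond 3 stroke at Sf1  (Sf1 fixes flow; stroke at Sf1)
bond 4 stroke at J2  (C1: C, integral causality)
bond 1 stroke at TF1  (J2 effort already set via bond 4)
bond 2 stroke at R1  (0-jn J2 has e-setter on 4)
bond 6 stroke at R2  (J2: bond 4 brought effort, rest push out)
bond 0 stroke at J1  (TF TF1: opposite of bond 1)
bond 5 stroke at I1  (J1: last free bond brings flow in)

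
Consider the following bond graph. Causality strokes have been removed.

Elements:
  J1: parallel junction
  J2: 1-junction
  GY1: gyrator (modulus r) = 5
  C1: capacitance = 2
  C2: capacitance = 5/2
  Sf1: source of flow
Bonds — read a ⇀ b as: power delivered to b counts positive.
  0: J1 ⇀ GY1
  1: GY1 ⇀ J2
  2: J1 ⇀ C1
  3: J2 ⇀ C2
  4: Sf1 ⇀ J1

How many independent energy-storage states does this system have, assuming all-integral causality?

β4 |Sf1  (Sf1 fixes flow; stroke at Sf1)
β2 |J1  (C1: C, integral causality)
β0 |GY1  (0-jn J1 has e-setter on 2)
β1 |GY1  (through GY1, causality inverts; strokes same side of GY1)
β3 |J2  (J2: bond 1 brought flow, rest push out)

2  (C1, C2 all integral)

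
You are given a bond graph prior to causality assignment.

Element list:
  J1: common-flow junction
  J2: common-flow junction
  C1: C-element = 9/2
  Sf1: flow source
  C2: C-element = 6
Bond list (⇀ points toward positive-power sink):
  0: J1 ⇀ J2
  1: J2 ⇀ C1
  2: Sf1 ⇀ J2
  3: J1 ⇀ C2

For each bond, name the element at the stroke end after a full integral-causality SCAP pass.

b2 |Sf1  (Sf1 fixes flow; stroke at Sf1)
b0 |J2  (1-jn J2 has f-setter on 2)
b1 |J2  (J2 flow already set via bond 2)
b3 |J1  (J1: bond 0 brought flow, rest push out)

#0 |J2
#1 |J2
#2 |Sf1
#3 |J1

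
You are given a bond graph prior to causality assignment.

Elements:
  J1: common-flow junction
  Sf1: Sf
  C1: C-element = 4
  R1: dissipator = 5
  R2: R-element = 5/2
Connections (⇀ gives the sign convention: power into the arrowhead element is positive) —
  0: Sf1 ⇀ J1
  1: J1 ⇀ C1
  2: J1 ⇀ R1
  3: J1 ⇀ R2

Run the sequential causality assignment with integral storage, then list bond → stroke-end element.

#0 →Sf1  (Sf1: flow source, stroke at near end)
#1 →J1  (J1: bond 0 brought flow, rest push out)
#2 →J1  (J1 flow already set via bond 0)
#3 →J1  (common-f at J1 fixed by 0)

β0 stroke→Sf1
β1 stroke→J1
β2 stroke→J1
β3 stroke→J1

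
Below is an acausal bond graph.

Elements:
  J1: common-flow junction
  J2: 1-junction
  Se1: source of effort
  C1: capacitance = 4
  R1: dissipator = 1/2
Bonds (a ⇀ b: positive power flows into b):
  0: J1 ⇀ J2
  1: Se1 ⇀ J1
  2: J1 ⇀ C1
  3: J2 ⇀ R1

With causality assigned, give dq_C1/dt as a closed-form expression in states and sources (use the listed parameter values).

#1 stroke→J1  (Se1 (Se) sets effort on bond)
#2 stroke→J1  (C1: C, integral causality)
#0 stroke→J2  (J1 needs exactly one f-in)
#3 stroke→R1  (only one flow-in slot at J2)

dq_C1/dt = 2*E_Se1 - q_C1/2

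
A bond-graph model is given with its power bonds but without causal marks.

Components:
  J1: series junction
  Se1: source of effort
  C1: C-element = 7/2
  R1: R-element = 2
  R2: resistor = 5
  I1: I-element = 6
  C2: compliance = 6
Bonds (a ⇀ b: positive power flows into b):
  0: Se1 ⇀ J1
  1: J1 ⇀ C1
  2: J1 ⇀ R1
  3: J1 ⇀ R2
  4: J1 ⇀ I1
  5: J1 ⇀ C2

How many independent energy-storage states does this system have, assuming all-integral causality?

b0 stroke at J1  (Se1 (Se) sets effort on bond)
b1 stroke at J1  (C1 integral (e out))
b4 stroke at I1  (I1 outputs flow p/I1)
b2 stroke at J1  (J1: bond 4 brought flow, rest push out)
b3 stroke at J1  (J1 flow already set via bond 4)
b5 stroke at J1  (common-f at J1 fixed by 4)

3  (C1, C2, I1 all integral)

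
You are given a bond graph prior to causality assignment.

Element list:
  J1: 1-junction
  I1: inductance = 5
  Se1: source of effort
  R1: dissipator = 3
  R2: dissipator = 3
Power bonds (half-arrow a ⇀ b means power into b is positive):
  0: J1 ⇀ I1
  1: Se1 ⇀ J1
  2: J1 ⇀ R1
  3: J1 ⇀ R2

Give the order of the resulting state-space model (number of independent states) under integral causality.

1  (I1 all integral)

β1 stroke→J1  (source Se1 imposes e)
β0 stroke→I1  (prefer integral on I1)
β2 stroke→J1  (1-jn J1 has f-setter on 0)
β3 stroke→J1  (common-f at J1 fixed by 0)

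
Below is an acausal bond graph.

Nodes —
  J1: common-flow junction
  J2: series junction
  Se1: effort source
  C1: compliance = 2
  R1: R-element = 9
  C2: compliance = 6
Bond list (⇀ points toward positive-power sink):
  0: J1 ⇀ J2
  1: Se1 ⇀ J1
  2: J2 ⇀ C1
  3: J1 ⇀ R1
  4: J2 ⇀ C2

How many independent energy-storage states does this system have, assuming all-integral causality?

bond 1 stroke→J1  (Se1 fixes effort; stroke away)
bond 2 stroke→J2  (prefer integral on C1)
bond 4 stroke→J2  (C2 outputs effort q/C2)
bond 0 stroke→J1  (J2 needs exactly one f-in)
bond 3 stroke→R1  (only one flow-in slot at J1)

2  (C1, C2 all integral)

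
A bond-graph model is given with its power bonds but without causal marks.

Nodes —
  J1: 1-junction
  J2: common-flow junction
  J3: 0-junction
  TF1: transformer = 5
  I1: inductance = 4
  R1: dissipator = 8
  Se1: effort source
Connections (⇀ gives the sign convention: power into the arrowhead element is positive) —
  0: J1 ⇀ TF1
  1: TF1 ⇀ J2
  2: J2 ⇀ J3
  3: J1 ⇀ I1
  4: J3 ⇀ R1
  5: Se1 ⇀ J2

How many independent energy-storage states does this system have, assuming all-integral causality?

1  (I1 all integral)

β5 |J2  (Se1 fixes effort; stroke away)
β3 |I1  (I1 integral (f out))
β0 |J1  (J1: bond 3 brought flow, rest push out)
β1 |TF1  (TF1 one-in-one-out from 0)
β2 |J2  (common-f at J2 fixed by 1)
β4 |J3  (closing 0-jn rule on J3)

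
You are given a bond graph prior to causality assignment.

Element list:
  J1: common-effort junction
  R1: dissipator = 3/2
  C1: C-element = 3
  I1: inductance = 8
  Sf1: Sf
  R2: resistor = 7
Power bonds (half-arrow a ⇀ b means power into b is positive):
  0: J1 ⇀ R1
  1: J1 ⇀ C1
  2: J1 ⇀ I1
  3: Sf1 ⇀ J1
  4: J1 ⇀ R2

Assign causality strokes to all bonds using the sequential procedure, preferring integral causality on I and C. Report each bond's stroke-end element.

b0 stroke→R1
b1 stroke→J1
b2 stroke→I1
b3 stroke→Sf1
b4 stroke→R2

bond 3 →Sf1  (Sf1 fixes flow; stroke at Sf1)
bond 1 →J1  (prefer integral on C1)
bond 0 →R1  (J1: bond 1 brought effort, rest push out)
bond 2 →I1  (J1: bond 1 brought effort, rest push out)
bond 4 →R2  (0-jn J1 has e-setter on 1)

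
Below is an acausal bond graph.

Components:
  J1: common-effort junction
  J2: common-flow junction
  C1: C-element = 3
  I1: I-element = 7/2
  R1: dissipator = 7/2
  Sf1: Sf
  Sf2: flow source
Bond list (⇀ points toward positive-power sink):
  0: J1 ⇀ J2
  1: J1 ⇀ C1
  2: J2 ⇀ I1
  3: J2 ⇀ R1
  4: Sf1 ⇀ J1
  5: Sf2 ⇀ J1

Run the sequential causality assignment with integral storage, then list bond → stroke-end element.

b4 →Sf1  (Sf1 (Sf) sets flow on bond)
b5 →Sf2  (Sf2: flow source, stroke at near end)
b1 →J1  (prefer integral on C1)
b0 →J2  (J1 effort already set via bond 1)
b2 →I1  (I1 integral (f out))
b3 →J2  (J2 flow already set via bond 2)

bond 0 →J2
bond 1 →J1
bond 2 →I1
bond 3 →J2
bond 4 →Sf1
bond 5 →Sf2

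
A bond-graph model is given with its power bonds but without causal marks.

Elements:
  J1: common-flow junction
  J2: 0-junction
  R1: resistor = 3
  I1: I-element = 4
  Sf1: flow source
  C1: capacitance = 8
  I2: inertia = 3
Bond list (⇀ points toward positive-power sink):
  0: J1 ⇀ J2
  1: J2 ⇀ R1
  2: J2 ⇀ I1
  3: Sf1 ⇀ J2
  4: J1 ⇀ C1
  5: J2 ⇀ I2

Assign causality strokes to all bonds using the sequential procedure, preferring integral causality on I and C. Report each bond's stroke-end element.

b0 →J2
b1 →R1
b2 →I1
b3 →Sf1
b4 →J1
b5 →I2

#3 |Sf1  (Sf1: flow source, stroke at near end)
#2 |I1  (I1 outputs flow p/I1)
#4 |J1  (C1 outputs effort q/C1)
#0 |J2  (only one flow-in slot at J1)
#1 |R1  (0-jn J2 has e-setter on 0)
#5 |I2  (J2 effort already set via bond 0)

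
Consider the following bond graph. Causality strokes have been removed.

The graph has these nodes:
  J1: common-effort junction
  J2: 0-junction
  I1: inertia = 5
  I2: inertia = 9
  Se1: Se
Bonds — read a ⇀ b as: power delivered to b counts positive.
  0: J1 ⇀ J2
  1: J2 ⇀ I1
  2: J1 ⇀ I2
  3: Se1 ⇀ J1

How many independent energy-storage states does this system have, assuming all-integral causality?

b3 stroke at J1  (source Se1 imposes e)
b0 stroke at J2  (common-e at J1 fixed by 3)
b2 stroke at I2  (J1: bond 3 brought effort, rest push out)
b1 stroke at I1  (0-jn J2 has e-setter on 0)

2  (I1, I2 all integral)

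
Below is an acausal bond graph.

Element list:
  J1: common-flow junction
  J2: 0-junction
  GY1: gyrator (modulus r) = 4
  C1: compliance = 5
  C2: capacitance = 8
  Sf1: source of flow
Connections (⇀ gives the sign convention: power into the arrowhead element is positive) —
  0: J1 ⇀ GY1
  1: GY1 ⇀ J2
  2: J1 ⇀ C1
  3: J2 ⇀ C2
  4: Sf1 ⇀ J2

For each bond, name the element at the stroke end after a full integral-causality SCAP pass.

bond 4 |Sf1  (Sf1: flow source, stroke at near end)
bond 2 |J1  (C1 outputs effort q/C1)
bond 0 |GY1  (closing 1-jn rule on J1)
bond 1 |GY1  (GY1: gyrator matches bond 0)
bond 3 |J2  (only one effort-in slot at J2)

b0 stroke→GY1
b1 stroke→GY1
b2 stroke→J1
b3 stroke→J2
b4 stroke→Sf1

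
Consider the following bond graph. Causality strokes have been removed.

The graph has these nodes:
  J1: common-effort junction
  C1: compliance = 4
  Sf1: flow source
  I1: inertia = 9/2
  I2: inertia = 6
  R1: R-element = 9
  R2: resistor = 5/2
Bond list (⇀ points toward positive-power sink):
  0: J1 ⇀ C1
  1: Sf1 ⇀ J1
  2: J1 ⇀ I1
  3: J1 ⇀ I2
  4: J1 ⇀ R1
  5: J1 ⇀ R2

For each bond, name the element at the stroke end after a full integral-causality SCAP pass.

#1 stroke at Sf1  (Sf1: flow source, stroke at near end)
#0 stroke at J1  (C1: C, integral causality)
#2 stroke at I1  (J1 effort already set via bond 0)
#3 stroke at I2  (J1 effort already set via bond 0)
#4 stroke at R1  (0-jn J1 has e-setter on 0)
#5 stroke at R2  (J1: bond 0 brought effort, rest push out)

#0 stroke→J1
#1 stroke→Sf1
#2 stroke→I1
#3 stroke→I2
#4 stroke→R1
#5 stroke→R2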